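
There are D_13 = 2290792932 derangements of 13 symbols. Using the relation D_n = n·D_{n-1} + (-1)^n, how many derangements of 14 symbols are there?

D_14 = 14·2290792932 + 1 = 32071101049.

32071101049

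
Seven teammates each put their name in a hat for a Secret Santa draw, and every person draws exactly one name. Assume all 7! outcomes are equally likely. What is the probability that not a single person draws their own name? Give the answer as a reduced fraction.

Favorable outcomes: !7 = 1854.
Total outcomes: 7! = 5040.
Probability = 1854/5040 = 103/280.

103/280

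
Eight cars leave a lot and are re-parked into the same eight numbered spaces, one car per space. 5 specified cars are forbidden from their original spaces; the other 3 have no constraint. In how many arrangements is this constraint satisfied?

21234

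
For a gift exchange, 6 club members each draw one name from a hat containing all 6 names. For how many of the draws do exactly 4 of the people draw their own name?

15

Pick the 4 fixed positions: C(6,4) = 15 ways.
The other 2 form a derangement: !2 = 1.
Total: 15 × 1 = 15.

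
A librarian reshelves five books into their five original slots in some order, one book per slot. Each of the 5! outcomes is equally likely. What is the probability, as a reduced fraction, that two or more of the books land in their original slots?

Favorable outcomes: Σ_{i≥2} C(5,i)·!(5-i) = 10·2 + 10·1 + 5·0 + 1·1 = 31.
Total outcomes: 5! = 120.
Probability = 31/120 = 31/120.

31/120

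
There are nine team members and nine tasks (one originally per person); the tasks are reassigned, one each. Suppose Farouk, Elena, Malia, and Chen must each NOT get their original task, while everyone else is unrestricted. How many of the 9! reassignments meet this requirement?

Inclusion-exclusion on the 4 forbidden self-matches:
Σ_{j=0}^{4} (-1)^j C(4,j)(9-j)!
= C(4,0)·9! - C(4,1)·8! + C(4,2)·7! - C(4,3)·6! + C(4,4)·5!
= 362880 - 161280 + 30240 - 2880 + 120
= 229080

229080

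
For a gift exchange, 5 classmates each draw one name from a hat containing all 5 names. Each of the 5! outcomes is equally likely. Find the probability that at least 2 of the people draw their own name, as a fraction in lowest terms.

31/120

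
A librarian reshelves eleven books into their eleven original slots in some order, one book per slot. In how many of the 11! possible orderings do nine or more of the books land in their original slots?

Sum C(11,i)·!(11-i) for i = 9..11:
  i=9: C(11,9)·!2 = 55·1 = 55
  i=10: C(11,10)·!1 = 11·0 = 0
  i=11: C(11,11)·!0 = 1·1 = 1
Total = 56.

56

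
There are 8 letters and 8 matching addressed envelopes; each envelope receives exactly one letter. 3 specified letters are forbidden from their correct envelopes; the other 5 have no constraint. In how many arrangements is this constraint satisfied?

Inclusion-exclusion on the 3 forbidden self-matches:
Σ_{j=0}^{3} (-1)^j C(3,j)(8-j)!
= C(3,0)·8! - C(3,1)·7! + C(3,2)·6! - C(3,3)·5!
= 40320 - 15120 + 2160 - 120
= 27240

27240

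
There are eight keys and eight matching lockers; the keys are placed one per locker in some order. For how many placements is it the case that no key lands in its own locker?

The number of derangements of 8 is !8 = Σ_{k=0}^{8} (-1)^k·8!/k!
= 8! - 8!/1! + 8!/2! - 8!/3! + 8!/4! - 8!/5! + 8!/6! - 8!/7! + 8!/8!
= 40320 - 40320 + 20160 - 6720 + 1680 - 336 + 56 - 8 + 1
= 14833

14833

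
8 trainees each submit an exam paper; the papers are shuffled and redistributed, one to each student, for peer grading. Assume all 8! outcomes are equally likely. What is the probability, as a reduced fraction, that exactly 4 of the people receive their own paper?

Favorable outcomes: C(8,4)·!4 = 70·9 = 630.
Total outcomes: 8! = 40320.
Probability = 630/40320 = 1/64.

1/64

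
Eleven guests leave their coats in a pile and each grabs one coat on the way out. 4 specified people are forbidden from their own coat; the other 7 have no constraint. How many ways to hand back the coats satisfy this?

27422640

Let A_j be the event that the j-th constrained one is fixed. By inclusion-exclusion over the 4 events:
Σ_{j=0}^{4} (-1)^j C(4,j)(11-j)!
= C(4,0)·11! - C(4,1)·10! + C(4,2)·9! - C(4,3)·8! + C(4,4)·7!
= 39916800 - 14515200 + 2177280 - 161280 + 5040
= 27422640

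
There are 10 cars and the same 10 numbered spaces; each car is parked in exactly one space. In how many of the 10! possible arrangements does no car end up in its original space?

1334961

Use !n = n·!(n-1) + (-1)^n.
!10 = 10·133496 + 1 = 1334961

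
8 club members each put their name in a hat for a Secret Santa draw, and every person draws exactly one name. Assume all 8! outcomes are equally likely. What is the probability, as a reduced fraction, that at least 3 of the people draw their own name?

647/8064

Favorable outcomes: Σ_{i≥3} C(8,i)·!(8-i) = 56·44 + 70·9 + 56·2 + 28·1 + 8·0 + 1·1 = 3235.
Total outcomes: 8! = 40320.
Probability = 3235/40320 = 647/8064.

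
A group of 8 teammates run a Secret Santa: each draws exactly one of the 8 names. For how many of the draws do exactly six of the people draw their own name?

Choose which 6 of the 8 are fixed: C(8,6) = 28.
The other 2 form a derangement: !2 = 1.
Total: 28 × 1 = 28.

28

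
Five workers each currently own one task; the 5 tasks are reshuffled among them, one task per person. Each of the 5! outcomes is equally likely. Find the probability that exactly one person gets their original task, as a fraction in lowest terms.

Favorable outcomes: C(5,1)·!4 = 5·9 = 45.
Total outcomes: 5! = 120.
Probability = 45/120 = 3/8.

3/8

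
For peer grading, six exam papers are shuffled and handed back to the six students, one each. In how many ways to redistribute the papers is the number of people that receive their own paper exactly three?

Pick the 3 fixed positions: C(6,3) = 20 ways.
The other 3 form a derangement: !3 = 2.
Total: 20 × 2 = 40.

40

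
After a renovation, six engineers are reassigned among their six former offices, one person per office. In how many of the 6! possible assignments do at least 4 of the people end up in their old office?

16

# with exactly i fixed is C(6,i)·!(6-i); sum over i=4..6:
  i=4: C(6,4)·!2 = 15·1 = 15
  i=5: C(6,5)·!1 = 6·0 = 0
  i=6: C(6,6)·!0 = 1·1 = 1
Total = 16.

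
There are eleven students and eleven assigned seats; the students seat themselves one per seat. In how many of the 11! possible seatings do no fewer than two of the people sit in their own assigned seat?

10547659

# with exactly i fixed is C(11,i)·!(11-i); sum over i=2..11:
  i=2: C(11,2)·!9 = 55·133496 = 7342280
  i=3: C(11,3)·!8 = 165·14833 = 2447445
  i=4: C(11,4)·!7 = 330·1854 = 611820
  i=5: C(11,5)·!6 = 462·265 = 122430
  i=6: C(11,6)·!5 = 462·44 = 20328
  i=7: C(11,7)·!4 = 330·9 = 2970
  i=8: C(11,8)·!3 = 165·2 = 330
  i=9: C(11,9)·!2 = 55·1 = 55
  i=10: C(11,10)·!1 = 11·0 = 0
  i=11: C(11,11)·!0 = 1·1 = 1
Total = 10547659.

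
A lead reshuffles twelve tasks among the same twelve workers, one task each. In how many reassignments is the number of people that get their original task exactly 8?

4455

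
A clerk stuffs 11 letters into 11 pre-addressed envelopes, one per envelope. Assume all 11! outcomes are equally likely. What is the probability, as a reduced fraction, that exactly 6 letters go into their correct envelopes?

11/21600

Favorable outcomes: C(11,6)·!5 = 462·44 = 20328.
Total outcomes: 11! = 39916800.
Probability = 20328/39916800 = 11/21600.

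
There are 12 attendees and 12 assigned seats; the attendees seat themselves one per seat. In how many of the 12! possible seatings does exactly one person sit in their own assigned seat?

176214840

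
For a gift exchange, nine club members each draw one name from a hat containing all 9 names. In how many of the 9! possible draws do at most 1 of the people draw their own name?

# with exactly i fixed is C(9,i)·!(9-i); sum over i=0..1:
  i=0: C(9,0)·!9 = 1·133496 = 133496
  i=1: C(9,1)·!8 = 9·14833 = 133497
Total = 266993.

266993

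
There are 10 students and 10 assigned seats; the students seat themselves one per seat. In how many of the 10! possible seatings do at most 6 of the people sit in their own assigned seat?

3628514

# with exactly i fixed is C(10,i)·!(10-i); sum over i=0..6:
  i=0: C(10,0)·!10 = 1·1334961 = 1334961
  i=1: C(10,1)·!9 = 10·133496 = 1334960
  i=2: C(10,2)·!8 = 45·14833 = 667485
  i=3: C(10,3)·!7 = 120·1854 = 222480
  i=4: C(10,4)·!6 = 210·265 = 55650
  i=5: C(10,5)·!5 = 252·44 = 11088
  i=6: C(10,6)·!4 = 210·9 = 1890
Total = 3628514.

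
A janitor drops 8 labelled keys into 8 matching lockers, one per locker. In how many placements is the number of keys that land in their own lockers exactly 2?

7420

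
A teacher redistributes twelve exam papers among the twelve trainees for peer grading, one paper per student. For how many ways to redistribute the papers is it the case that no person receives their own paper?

Use !n = (n-1)(!(n-1) + !(n-2)).
!12 = 11·(14684570 + 1334961) = 11·16019531 = 176214841

176214841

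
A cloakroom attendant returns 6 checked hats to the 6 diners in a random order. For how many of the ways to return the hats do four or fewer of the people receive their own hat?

Sum C(6,i)·!(6-i) for i = 0..4:
  i=0: C(6,0)·!6 = 1·265 = 265
  i=1: C(6,1)·!5 = 6·44 = 264
  i=2: C(6,2)·!4 = 15·9 = 135
  i=3: C(6,3)·!3 = 20·2 = 40
  i=4: C(6,4)·!2 = 15·1 = 15
Total = 719.

719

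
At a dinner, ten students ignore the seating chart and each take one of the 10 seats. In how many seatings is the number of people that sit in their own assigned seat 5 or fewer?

Sum C(10,i)·!(10-i) for i = 0..5:
  i=0: C(10,0)·!10 = 1·1334961 = 1334961
  i=1: C(10,1)·!9 = 10·133496 = 1334960
  i=2: C(10,2)·!8 = 45·14833 = 667485
  i=3: C(10,3)·!7 = 120·1854 = 222480
  i=4: C(10,4)·!6 = 210·265 = 55650
  i=5: C(10,5)·!5 = 252·44 = 11088
Total = 3626624.

3626624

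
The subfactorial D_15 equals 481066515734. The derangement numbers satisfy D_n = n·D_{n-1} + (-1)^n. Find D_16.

7697064251745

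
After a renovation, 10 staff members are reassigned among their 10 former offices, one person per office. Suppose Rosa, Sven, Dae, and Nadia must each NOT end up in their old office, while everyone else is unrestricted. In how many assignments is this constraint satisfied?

Let A_j be the event that the j-th constrained one is fixed. By inclusion-exclusion over the 4 events:
Σ_{j=0}^{4} (-1)^j C(4,j)(10-j)!
= C(4,0)·10! - C(4,1)·9! + C(4,2)·8! - C(4,3)·7! + C(4,4)·6!
= 3628800 - 1451520 + 241920 - 20160 + 720
= 2399760

2399760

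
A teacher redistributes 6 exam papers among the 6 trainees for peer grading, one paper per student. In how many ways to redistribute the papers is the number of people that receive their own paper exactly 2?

135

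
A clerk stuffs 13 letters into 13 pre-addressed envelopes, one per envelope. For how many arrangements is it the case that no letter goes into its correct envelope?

The subfactorial !13 = [13!/e] (nearest integer).
13! = 6227020800, and 6227020800/e ≈ 2290792932.07, so !13 = 2290792932.

2290792932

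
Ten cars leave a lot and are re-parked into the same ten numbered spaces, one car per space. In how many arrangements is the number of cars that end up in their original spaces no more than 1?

2669921

Sum C(10,i)·!(10-i) for i = 0..1:
  i=0: C(10,0)·!10 = 1·1334961 = 1334961
  i=1: C(10,1)·!9 = 10·133496 = 1334960
Total = 2669921.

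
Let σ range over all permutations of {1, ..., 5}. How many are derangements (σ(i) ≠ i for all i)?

!5 = 5! · Σ_{k=0}^{5} (-1)^k/k!
= 5! - 5!/1! + 5!/2! - 5!/3! + 5!/4! - 5!/5!
= 120 - 120 + 60 - 20 + 5 - 1
= 44

44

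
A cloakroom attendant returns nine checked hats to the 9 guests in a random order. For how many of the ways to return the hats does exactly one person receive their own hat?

133497

Pick the single fixed position: C(9,1) = 9 ways.
The remaining 8 must be deranged: !8 = 14833.
Total: 9 × 14833 = 133497.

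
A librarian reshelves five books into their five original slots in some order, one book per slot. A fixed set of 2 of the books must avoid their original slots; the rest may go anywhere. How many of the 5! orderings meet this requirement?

78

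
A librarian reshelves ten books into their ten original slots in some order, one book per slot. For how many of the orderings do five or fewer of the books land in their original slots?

3626624

Sum C(10,i)·!(10-i) for i = 0..5:
  i=0: C(10,0)·!10 = 1·1334961 = 1334961
  i=1: C(10,1)·!9 = 10·133496 = 1334960
  i=2: C(10,2)·!8 = 45·14833 = 667485
  i=3: C(10,3)·!7 = 120·1854 = 222480
  i=4: C(10,4)·!6 = 210·265 = 55650
  i=5: C(10,5)·!5 = 252·44 = 11088
Total = 3626624.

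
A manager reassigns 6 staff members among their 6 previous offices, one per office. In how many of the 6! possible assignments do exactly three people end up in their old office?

40

Choose which 3 of the 6 are fixed: C(6,3) = 20.
The other 3 form a derangement: !3 = 2.
Total: 20 × 2 = 40.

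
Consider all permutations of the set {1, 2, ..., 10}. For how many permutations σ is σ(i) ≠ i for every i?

1334961

The subfactorial !10 = [10!/e] (nearest integer).
10! = 3628800, and 3628800/e ≈ 1334960.92, so !10 = 1334961.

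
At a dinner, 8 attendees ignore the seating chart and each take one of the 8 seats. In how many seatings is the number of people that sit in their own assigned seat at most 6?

# with exactly i fixed is C(8,i)·!(8-i); sum over i=0..6:
  i=0: C(8,0)·!8 = 1·14833 = 14833
  i=1: C(8,1)·!7 = 8·1854 = 14832
  i=2: C(8,2)·!6 = 28·265 = 7420
  i=3: C(8,3)·!5 = 56·44 = 2464
  i=4: C(8,4)·!4 = 70·9 = 630
  i=5: C(8,5)·!3 = 56·2 = 112
  i=6: C(8,6)·!2 = 28·1 = 28
Total = 40319.

40319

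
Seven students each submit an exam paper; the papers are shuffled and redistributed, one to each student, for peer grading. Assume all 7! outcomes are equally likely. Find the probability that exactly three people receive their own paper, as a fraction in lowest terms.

Favorable outcomes: C(7,3)·!4 = 35·9 = 315.
Total outcomes: 7! = 5040.
Probability = 315/5040 = 1/16.

1/16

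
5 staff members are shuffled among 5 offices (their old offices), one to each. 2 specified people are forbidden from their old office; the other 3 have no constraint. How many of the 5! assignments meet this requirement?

78

Inclusion-exclusion on the 2 forbidden self-matches:
Σ_{j=0}^{2} (-1)^j C(2,j)(5-j)!
= C(2,0)·5! - C(2,1)·4! + C(2,2)·3!
= 120 - 48 + 6
= 78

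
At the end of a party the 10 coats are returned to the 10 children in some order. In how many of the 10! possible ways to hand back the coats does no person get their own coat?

1334961

The number of derangements of 10 is !10 = Σ_{k=0}^{10} (-1)^k·10!/k!
= 10! - 10!/1! + 10!/2! - 10!/3! + 10!/4! - 10!/5! + 10!/6! - 10!/7! + 10!/8! - 10!/9! + 10!/10!
= 3628800 - 3628800 + 1814400 - 604800 + 151200 - 30240 + 5040 - 720 + 90 - 10 + 1
= 1334961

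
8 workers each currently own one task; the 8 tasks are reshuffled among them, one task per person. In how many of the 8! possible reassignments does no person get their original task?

!8 = 8! · Σ_{k=0}^{8} (-1)^k/k!
= 8! - 8!/1! + 8!/2! - 8!/3! + 8!/4! - 8!/5! + 8!/6! - 8!/7! + 8!/8!
= 40320 - 40320 + 20160 - 6720 + 1680 - 336 + 56 - 8 + 1
= 14833

14833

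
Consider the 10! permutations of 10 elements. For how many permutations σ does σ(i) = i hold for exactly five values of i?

11088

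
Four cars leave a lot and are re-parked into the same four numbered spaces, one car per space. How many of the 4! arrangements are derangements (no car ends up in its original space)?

The number of derangements of 4 is !4 = Σ_{k=0}^{4} (-1)^k·4!/k!
= 4! - 4!/1! + 4!/2! - 4!/3! + 4!/4!
= 24 - 24 + 12 - 4 + 1
= 9

9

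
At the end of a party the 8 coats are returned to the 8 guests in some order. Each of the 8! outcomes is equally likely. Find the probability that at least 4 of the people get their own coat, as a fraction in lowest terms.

257/13440

Favorable outcomes: Σ_{i≥4} C(8,i)·!(8-i) = 70·9 + 56·2 + 28·1 + 8·0 + 1·1 = 771.
Total outcomes: 8! = 40320.
Probability = 771/40320 = 257/13440.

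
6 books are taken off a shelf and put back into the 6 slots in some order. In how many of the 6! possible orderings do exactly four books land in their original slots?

15

Choose which 4 of the 6 are fixed: C(6,4) = 15.
The other 2 form a derangement: !2 = 1.
Total: 15 × 1 = 15.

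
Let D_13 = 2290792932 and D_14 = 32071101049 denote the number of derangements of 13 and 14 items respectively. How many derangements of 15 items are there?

D_15 = (15-1)·(D_14 + D_13) = 14·(32071101049 + 2290792932) = 14·34361893981 = 481066515734.

481066515734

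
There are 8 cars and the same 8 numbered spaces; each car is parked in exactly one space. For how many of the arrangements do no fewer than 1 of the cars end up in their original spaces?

25487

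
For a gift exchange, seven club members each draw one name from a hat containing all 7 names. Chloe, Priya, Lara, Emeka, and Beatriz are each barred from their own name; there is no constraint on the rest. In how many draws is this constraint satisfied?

Let A_j be the event that the j-th constrained one is fixed. By inclusion-exclusion over the 5 events:
Σ_{j=0}^{5} (-1)^j C(5,j)(7-j)!
= C(5,0)·7! - C(5,1)·6! + C(5,2)·5! - C(5,3)·4! + C(5,4)·3! - C(5,5)·2!
= 5040 - 3600 + 1200 - 240 + 30 - 2
= 2428

2428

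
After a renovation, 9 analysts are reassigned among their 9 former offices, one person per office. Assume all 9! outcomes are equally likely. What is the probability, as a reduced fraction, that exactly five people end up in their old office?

1/320

Favorable outcomes: C(9,5)·!4 = 126·9 = 1134.
Total outcomes: 9! = 362880.
Probability = 1134/362880 = 1/320.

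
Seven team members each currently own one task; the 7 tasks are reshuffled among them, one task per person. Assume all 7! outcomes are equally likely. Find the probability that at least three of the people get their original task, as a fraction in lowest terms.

407/5040

Favorable outcomes: Σ_{i≥3} C(7,i)·!(7-i) = 35·9 + 35·2 + 21·1 + 7·0 + 1·1 = 407.
Total outcomes: 7! = 5040.
Probability = 407/5040 = 407/5040.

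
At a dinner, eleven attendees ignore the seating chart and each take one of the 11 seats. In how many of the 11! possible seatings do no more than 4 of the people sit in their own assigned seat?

Sum C(11,i)·!(11-i) for i = 0..4:
  i=0: C(11,0)·!11 = 1·14684570 = 14684570
  i=1: C(11,1)·!10 = 11·1334961 = 14684571
  i=2: C(11,2)·!9 = 55·133496 = 7342280
  i=3: C(11,3)·!8 = 165·14833 = 2447445
  i=4: C(11,4)·!7 = 330·1854 = 611820
Total = 39770686.

39770686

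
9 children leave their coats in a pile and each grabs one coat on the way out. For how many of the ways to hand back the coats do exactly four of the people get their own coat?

5544

Choose which 4 of the 9 are fixed: C(9,4) = 126.
The remaining 5 must be deranged: !5 = 44.
Total: 126 × 44 = 5544.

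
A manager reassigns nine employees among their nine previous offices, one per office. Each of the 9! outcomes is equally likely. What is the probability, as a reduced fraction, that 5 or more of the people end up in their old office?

1339/362880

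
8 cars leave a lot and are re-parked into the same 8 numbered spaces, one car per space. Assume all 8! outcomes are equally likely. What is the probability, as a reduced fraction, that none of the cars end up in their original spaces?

2119/5760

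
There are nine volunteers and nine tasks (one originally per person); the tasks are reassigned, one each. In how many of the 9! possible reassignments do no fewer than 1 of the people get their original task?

# with exactly i fixed is C(9,i)·!(9-i); sum over i=1..9:
  i=1: C(9,1)·!8 = 9·14833 = 133497
  i=2: C(9,2)·!7 = 36·1854 = 66744
  i=3: C(9,3)·!6 = 84·265 = 22260
  i=4: C(9,4)·!5 = 126·44 = 5544
  i=5: C(9,5)·!4 = 126·9 = 1134
  i=6: C(9,6)·!3 = 84·2 = 168
  i=7: C(9,7)·!2 = 36·1 = 36
  i=8: C(9,8)·!1 = 9·0 = 0
  i=9: C(9,9)·!0 = 1·1 = 1
Total = 229384.

229384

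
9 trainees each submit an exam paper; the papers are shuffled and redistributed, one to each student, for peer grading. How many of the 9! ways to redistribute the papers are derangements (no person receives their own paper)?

The subfactorial !9 = [9!/e] (nearest integer).
9! = 362880, and 362880/e ≈ 133496.09, so !9 = 133496.

133496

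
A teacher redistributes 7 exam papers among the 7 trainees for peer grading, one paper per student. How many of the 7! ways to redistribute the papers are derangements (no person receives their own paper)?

1854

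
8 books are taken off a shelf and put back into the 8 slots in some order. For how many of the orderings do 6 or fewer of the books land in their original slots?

# with exactly i fixed is C(8,i)·!(8-i); sum over i=0..6:
  i=0: C(8,0)·!8 = 1·14833 = 14833
  i=1: C(8,1)·!7 = 8·1854 = 14832
  i=2: C(8,2)·!6 = 28·265 = 7420
  i=3: C(8,3)·!5 = 56·44 = 2464
  i=4: C(8,4)·!4 = 70·9 = 630
  i=5: C(8,5)·!3 = 56·2 = 112
  i=6: C(8,6)·!2 = 28·1 = 28
Total = 40319.

40319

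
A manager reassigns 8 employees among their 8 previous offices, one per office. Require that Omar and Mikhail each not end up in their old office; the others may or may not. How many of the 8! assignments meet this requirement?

30960

Let A_j be the event that the j-th constrained one is fixed. By inclusion-exclusion over the 2 events:
Σ_{j=0}^{2} (-1)^j C(2,j)(8-j)!
= C(2,0)·8! - C(2,1)·7! + C(2,2)·6!
= 40320 - 10080 + 720
= 30960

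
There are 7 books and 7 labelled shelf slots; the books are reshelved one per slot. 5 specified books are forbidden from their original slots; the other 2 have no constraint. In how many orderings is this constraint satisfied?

2428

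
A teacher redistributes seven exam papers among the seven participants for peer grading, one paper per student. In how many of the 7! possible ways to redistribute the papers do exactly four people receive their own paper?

70

Choose which 4 of the 7 are fixed: C(7,4) = 35.
The other 3 form a derangement: !3 = 2.
Total: 35 × 2 = 70.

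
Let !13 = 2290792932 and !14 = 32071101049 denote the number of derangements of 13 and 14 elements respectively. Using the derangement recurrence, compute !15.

481066515734

!15 = (15-1)·(!14 + !13) = 14·(32071101049 + 2290792932) = 14·34361893981 = 481066515734.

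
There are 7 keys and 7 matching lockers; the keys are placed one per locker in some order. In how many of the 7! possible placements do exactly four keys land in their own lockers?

70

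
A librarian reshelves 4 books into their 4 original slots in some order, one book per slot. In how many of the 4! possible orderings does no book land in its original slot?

9

!4 is the nearest integer to 4!/e.
4! = 24, and 24/e ≈ 8.83, so !4 = 9.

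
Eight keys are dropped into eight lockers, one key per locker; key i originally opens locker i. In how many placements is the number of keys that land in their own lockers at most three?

Sum C(8,i)·!(8-i) for i = 0..3:
  i=0: C(8,0)·!8 = 1·14833 = 14833
  i=1: C(8,1)·!7 = 8·1854 = 14832
  i=2: C(8,2)·!6 = 28·265 = 7420
  i=3: C(8,3)·!5 = 56·44 = 2464
Total = 39549.

39549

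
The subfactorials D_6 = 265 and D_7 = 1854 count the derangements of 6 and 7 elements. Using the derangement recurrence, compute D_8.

D_8 = (8-1)·(D_7 + D_6) = 7·(1854 + 265) = 7·2119 = 14833.

14833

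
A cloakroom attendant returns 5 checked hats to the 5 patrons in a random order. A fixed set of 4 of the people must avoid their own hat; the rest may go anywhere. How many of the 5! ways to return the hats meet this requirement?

Let A_j be the event that the j-th constrained one is fixed. By inclusion-exclusion over the 4 events:
Σ_{j=0}^{4} (-1)^j C(4,j)(5-j)!
= C(4,0)·5! - C(4,1)·4! + C(4,2)·3! - C(4,3)·2! + C(4,4)·1!
= 120 - 96 + 36 - 8 + 1
= 53

53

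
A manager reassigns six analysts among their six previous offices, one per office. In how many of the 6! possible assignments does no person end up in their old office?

The subfactorial !6 = [6!/e] (nearest integer).
6! = 720, and 720/e ≈ 264.87, so !6 = 265.

265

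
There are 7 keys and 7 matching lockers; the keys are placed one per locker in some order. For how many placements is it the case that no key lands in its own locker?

1854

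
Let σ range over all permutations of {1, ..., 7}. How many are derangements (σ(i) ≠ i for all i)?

By inclusion-exclusion, !7 = Σ (-1)^k · 7!/k! for k=0..7
= 7! - 7!/1! + 7!/2! - 7!/3! + 7!/4! - 7!/5! + 7!/6! - 7!/7!
= 5040 - 5040 + 2520 - 840 + 210 - 42 + 7 - 1
= 1854

1854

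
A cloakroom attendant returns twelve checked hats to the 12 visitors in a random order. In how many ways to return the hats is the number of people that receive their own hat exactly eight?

4455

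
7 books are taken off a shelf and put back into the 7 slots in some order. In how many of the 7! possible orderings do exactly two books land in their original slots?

Choose which 2 of the 7 are fixed: C(7,2) = 21.
The other 5 form a derangement: !5 = 44.
Total: 21 × 44 = 924.

924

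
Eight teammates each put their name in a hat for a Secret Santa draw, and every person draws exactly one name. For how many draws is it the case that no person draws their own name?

14833

!8 is the nearest integer to 8!/e.
8! = 40320, and 40320/e ≈ 14832.90, so !8 = 14833.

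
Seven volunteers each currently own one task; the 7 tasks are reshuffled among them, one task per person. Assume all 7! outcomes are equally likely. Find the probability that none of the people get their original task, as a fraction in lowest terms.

Favorable outcomes: !7 = 1854.
Total outcomes: 7! = 5040.
Probability = 1854/5040 = 103/280.

103/280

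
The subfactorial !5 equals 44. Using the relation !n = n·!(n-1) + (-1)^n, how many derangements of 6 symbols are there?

!6 = 6·44 + 1 = 265.

265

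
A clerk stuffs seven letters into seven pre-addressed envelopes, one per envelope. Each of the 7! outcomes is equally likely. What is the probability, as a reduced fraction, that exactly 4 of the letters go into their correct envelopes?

1/72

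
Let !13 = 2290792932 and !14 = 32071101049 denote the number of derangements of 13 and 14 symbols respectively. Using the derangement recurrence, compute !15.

481066515734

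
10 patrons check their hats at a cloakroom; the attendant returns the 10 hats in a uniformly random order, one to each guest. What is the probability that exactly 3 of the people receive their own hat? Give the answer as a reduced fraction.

103/1680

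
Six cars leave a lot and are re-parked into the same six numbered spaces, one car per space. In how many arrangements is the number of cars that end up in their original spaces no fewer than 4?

16

# with exactly i fixed is C(6,i)·!(6-i); sum over i=4..6:
  i=4: C(6,4)·!2 = 15·1 = 15
  i=5: C(6,5)·!1 = 6·0 = 0
  i=6: C(6,6)·!0 = 1·1 = 1
Total = 16.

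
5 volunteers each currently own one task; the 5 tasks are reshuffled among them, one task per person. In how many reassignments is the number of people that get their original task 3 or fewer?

119

# with exactly i fixed is C(5,i)·!(5-i); sum over i=0..3:
  i=0: C(5,0)·!5 = 1·44 = 44
  i=1: C(5,1)·!4 = 5·9 = 45
  i=2: C(5,2)·!3 = 10·2 = 20
  i=3: C(5,3)·!2 = 10·1 = 10
Total = 119.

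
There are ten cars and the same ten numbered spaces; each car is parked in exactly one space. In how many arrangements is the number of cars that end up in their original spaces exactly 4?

55650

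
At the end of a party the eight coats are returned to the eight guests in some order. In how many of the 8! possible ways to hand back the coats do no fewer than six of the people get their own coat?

29

Sum C(8,i)·!(8-i) for i = 6..8:
  i=6: C(8,6)·!2 = 28·1 = 28
  i=7: C(8,7)·!1 = 8·0 = 0
  i=8: C(8,8)·!0 = 1·1 = 1
Total = 29.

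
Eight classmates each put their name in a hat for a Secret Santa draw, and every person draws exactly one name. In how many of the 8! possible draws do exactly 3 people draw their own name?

Choose which 3 of the 8 are fixed: C(8,3) = 56.
The other 5 form a derangement: !5 = 44.
Total: 56 × 44 = 2464.

2464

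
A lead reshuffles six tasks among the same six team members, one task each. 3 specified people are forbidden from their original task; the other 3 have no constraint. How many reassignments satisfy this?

Inclusion-exclusion on the 3 forbidden self-matches:
Σ_{j=0}^{3} (-1)^j C(3,j)(6-j)!
= C(3,0)·6! - C(3,1)·5! + C(3,2)·4! - C(3,3)·3!
= 720 - 360 + 72 - 6
= 426

426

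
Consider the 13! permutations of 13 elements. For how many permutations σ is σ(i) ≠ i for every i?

2290792932

The subfactorial !13 = [13!/e] (nearest integer).
13! = 6227020800, and 6227020800/e ≈ 2290792932.07, so !13 = 2290792932.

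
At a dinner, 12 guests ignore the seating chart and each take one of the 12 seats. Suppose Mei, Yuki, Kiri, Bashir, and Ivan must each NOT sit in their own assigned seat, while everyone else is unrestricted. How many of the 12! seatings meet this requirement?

312273360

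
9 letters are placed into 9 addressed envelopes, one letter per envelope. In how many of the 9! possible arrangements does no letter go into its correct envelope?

133496

By inclusion-exclusion, !9 = Σ (-1)^k · 9!/k! for k=0..9
= 9! - 9!/1! + 9!/2! - 9!/3! + 9!/4! - 9!/5! + 9!/6! - 9!/7! + 9!/8! - 9!/9!
= 362880 - 362880 + 181440 - 60480 + 15120 - 3024 + 504 - 72 + 9 - 1
= 133496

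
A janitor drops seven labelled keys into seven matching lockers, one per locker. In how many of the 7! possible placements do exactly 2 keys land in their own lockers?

924

Choose which 2 of the 7 are fixed: C(7,2) = 21.
The other 5 form a derangement: !5 = 44.
Total: 21 × 44 = 924.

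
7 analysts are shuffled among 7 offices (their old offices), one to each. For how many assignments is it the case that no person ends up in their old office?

Use !n = n·!(n-1) + (-1)^n.
!7 = 7·265 - 1 = 1854

1854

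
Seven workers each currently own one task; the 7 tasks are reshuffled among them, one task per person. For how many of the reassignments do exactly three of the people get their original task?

Choose which 3 of the 7 are fixed: C(7,3) = 35.
The other 4 form a derangement: !4 = 9.
Total: 35 × 9 = 315.

315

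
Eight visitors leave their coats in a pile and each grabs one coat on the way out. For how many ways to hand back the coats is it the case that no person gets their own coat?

By inclusion-exclusion, !8 = Σ (-1)^k · 8!/k! for k=0..8
= 8! - 8!/1! + 8!/2! - 8!/3! + 8!/4! - 8!/5! + 8!/6! - 8!/7! + 8!/8!
= 40320 - 40320 + 20160 - 6720 + 1680 - 336 + 56 - 8 + 1
= 14833

14833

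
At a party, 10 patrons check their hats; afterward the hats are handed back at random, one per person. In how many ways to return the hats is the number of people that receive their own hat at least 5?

13264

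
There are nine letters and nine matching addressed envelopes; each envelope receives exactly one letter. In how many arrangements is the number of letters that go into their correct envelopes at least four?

6883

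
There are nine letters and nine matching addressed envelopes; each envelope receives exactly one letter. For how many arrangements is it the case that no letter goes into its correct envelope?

133496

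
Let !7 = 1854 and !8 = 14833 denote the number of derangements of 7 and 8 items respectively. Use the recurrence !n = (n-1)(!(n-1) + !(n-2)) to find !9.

133496

!9 = (9-1)·(!8 + !7) = 8·(14833 + 1854) = 8·16687 = 133496.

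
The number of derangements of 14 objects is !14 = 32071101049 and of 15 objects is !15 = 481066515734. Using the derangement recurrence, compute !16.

7697064251745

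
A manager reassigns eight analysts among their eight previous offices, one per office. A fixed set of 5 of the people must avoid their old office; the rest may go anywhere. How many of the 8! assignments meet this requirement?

21234

Let A_j be the event that the j-th constrained one is fixed. By inclusion-exclusion over the 5 events:
Σ_{j=0}^{5} (-1)^j C(5,j)(8-j)!
= C(5,0)·8! - C(5,1)·7! + C(5,2)·6! - C(5,3)·5! + C(5,4)·4! - C(5,5)·3!
= 40320 - 25200 + 7200 - 1200 + 120 - 6
= 21234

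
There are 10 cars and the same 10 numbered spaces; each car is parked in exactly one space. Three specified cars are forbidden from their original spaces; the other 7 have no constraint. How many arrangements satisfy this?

2656080

Inclusion-exclusion on the 3 forbidden self-matches:
Σ_{j=0}^{3} (-1)^j C(3,j)(10-j)!
= C(3,0)·10! - C(3,1)·9! + C(3,2)·8! - C(3,3)·7!
= 3628800 - 1088640 + 120960 - 5040
= 2656080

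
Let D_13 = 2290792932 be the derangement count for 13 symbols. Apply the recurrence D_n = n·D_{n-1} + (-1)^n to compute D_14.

D_14 = 14·2290792932 + 1 = 32071101049.

32071101049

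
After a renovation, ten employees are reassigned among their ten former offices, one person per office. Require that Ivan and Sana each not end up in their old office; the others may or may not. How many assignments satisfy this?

Inclusion-exclusion on the 2 forbidden self-matches:
Σ_{j=0}^{2} (-1)^j C(2,j)(10-j)!
= C(2,0)·10! - C(2,1)·9! + C(2,2)·8!
= 3628800 - 725760 + 40320
= 2943360

2943360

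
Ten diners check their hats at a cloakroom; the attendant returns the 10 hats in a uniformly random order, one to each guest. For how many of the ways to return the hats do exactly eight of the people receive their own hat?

Choose which 8 of the 10 are fixed: C(10,8) = 45.
The other 2 form a derangement: !2 = 1.
Total: 45 × 1 = 45.

45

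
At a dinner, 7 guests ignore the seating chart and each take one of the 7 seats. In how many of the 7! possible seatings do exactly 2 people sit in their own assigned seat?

924

Choose which 2 of the 7 are fixed: C(7,2) = 21.
The remaining 5 must be deranged: !5 = 44.
Total: 21 × 44 = 924.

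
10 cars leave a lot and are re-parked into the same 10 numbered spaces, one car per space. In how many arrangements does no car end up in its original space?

The subfactorial !10 = [10!/e] (nearest integer).
10! = 3628800, and 3628800/e ≈ 1334960.92, so !10 = 1334961.

1334961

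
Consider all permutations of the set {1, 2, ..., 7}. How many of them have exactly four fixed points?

Choose which 4 of the 7 are fixed: C(7,4) = 35.
The other 3 form a derangement: !3 = 2.
Total: 35 × 2 = 70.

70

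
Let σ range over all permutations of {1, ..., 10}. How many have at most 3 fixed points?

3559886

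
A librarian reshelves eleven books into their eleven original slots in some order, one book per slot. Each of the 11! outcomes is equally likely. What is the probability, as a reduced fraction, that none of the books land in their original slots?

Favorable outcomes: !11 = 14684570.
Total outcomes: 11! = 39916800.
Probability = 14684570/39916800 = 1468457/3991680.

1468457/3991680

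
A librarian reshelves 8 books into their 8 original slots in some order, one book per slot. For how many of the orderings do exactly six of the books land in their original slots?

Choose which 6 of the 8 are fixed: C(8,6) = 28.
The other 2 form a derangement: !2 = 1.
Total: 28 × 1 = 28.

28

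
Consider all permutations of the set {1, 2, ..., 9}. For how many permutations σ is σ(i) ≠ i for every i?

Use !n = (n-1)(!(n-1) + !(n-2)).
!9 = 8·(14833 + 1854) = 8·16687 = 133496

133496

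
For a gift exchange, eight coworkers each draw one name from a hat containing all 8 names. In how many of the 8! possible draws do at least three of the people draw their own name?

3235

Sum C(8,i)·!(8-i) for i = 3..8:
  i=3: C(8,3)·!5 = 56·44 = 2464
  i=4: C(8,4)·!4 = 70·9 = 630
  i=5: C(8,5)·!3 = 56·2 = 112
  i=6: C(8,6)·!2 = 28·1 = 28
  i=7: C(8,7)·!1 = 8·0 = 0
  i=8: C(8,8)·!0 = 1·1 = 1
Total = 3235.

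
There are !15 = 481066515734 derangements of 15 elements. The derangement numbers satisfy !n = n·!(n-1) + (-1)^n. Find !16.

7697064251745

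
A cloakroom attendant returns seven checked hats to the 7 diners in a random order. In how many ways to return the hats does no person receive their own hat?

1854

!7 is the nearest integer to 7!/e.
7! = 5040, and 5040/e ≈ 1854.11, so !7 = 1854.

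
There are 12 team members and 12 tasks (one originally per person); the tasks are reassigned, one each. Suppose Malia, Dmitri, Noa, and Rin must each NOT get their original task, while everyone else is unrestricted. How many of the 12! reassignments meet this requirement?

Inclusion-exclusion on the 4 forbidden self-matches:
Σ_{j=0}^{4} (-1)^j C(4,j)(12-j)!
= C(4,0)·12! - C(4,1)·11! + C(4,2)·10! - C(4,3)·9! + C(4,4)·8!
= 479001600 - 159667200 + 21772800 - 1451520 + 40320
= 339696000

339696000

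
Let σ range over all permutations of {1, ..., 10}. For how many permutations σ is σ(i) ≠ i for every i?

1334961

Use !n = (n-1)(!(n-1) + !(n-2)).
!10 = 9·(133496 + 14833) = 9·148329 = 1334961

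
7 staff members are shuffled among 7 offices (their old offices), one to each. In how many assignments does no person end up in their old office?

1854

!7 = 7! · Σ_{k=0}^{7} (-1)^k/k!
= 7! - 7!/1! + 7!/2! - 7!/3! + 7!/4! - 7!/5! + 7!/6! - 7!/7!
= 5040 - 5040 + 2520 - 840 + 210 - 42 + 7 - 1
= 1854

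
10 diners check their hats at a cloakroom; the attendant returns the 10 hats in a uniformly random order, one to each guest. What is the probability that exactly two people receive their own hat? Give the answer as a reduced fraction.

Favorable outcomes: C(10,2)·!8 = 45·14833 = 667485.
Total outcomes: 10! = 3628800.
Probability = 667485/3628800 = 2119/11520.

2119/11520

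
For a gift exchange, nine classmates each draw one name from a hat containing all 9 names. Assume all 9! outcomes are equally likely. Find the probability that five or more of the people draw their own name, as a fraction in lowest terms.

Favorable outcomes: Σ_{i≥5} C(9,i)·!(9-i) = 126·9 + 84·2 + 36·1 + 9·0 + 1·1 = 1339.
Total outcomes: 9! = 362880.
Probability = 1339/362880 = 1339/362880.

1339/362880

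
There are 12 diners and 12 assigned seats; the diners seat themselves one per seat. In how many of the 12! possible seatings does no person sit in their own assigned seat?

Recurrence: !12 = 11·(!11 + !10).
!12 = 11·(14684570 + 1334961) = 11·16019531 = 176214841

176214841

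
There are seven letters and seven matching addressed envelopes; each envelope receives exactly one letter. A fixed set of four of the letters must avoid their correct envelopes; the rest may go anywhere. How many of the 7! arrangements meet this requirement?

2790

Let A_j be the event that the j-th constrained one is fixed. By inclusion-exclusion over the 4 events:
Σ_{j=0}^{4} (-1)^j C(4,j)(7-j)!
= C(4,0)·7! - C(4,1)·6! + C(4,2)·5! - C(4,3)·4! + C(4,4)·3!
= 5040 - 2880 + 720 - 96 + 6
= 2790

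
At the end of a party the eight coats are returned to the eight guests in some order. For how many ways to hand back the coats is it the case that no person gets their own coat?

The subfactorial !8 = [8!/e] (nearest integer).
8! = 40320, and 40320/e ≈ 14832.90, so !8 = 14833.

14833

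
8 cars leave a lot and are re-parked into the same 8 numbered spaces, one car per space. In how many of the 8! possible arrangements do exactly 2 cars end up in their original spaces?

7420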